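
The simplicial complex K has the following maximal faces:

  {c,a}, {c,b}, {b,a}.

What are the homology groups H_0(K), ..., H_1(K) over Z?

We work with the vertex ordering a < b < c. The simplices of K, each written with vertices in increasing order, are:

  0-simplices (3): a, b, c
  1-simplices (3): ab, ac, bc

giving chain groups C_0 ≅ Z^3, C_1 ≅ Z^3.

Boundary ∂_1: C_1 → C_0 sends each edge [p,q] (with p < q) to q − p. For instance
  ∂ab = b − a.
The 3×3 boundary matrix has rank 2 and Smith normal form diag(1,1).

From H_k ≅ ker(∂_k) / im(∂_{k+1}) we obtain:

  H_0: rank C_0 − rank ∂_1 = 3 − 2 = 1, and the invariant factors of ∂_1 are all 1, so H_0 ≅ Z.
  H_1: rank ker ∂_1 − rank ∂_2 = (3 − 2) − 0 = 1, and there is no ∂_2, so H_1 ≅ Z.

As a check, the Euler characteristic is 3 − 3 = 0, which agrees with 1 − 1 = 0.

H_0 = Z,  H_1 = Z.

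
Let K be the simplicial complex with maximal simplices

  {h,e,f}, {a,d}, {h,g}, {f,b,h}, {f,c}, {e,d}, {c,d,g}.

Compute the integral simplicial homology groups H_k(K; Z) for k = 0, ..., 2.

H_0 = Z,  H_1 = Z^2,  H_2 = 0.

K has 8 vertices, 12 edges, 3 triangles.
rank ∂_0 = 0, rank ∂_1 = 7 ⇒ b_0 = 8 − 0 − 7 = 1; all invariant factors of ∂_1 are 1 so no torsion. So H_0 = Z.
rank ∂_1 = 7, rank ∂_2 = 3 ⇒ b_1 = 12 − 7 − 3 = 2; all invariant factors of ∂_2 are 1 so no torsion. So H_1 = Z^2.
rank ∂_2 = 3, rank ∂_3 = 0 ⇒ b_2 = 3 − 3 − 0 = 0. So H_2 = 0.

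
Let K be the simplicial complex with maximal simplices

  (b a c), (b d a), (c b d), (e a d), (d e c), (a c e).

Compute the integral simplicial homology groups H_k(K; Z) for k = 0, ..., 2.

H_0 = Z,  H_1 = 0,  H_2 = Z.

Order the vertices as a < b < c < d < e. Listing each simplex with vertices in this order, K has dimension 2 with simplices:

  0-simplices (5): a, b, c, d, e
  1-simplices (9): ab, ac, ad, ae, bc, bd, cd, ce, de
  2-simplices (6): abc, abd, ace, ade, bcd, cde

giving chain groups C_0 ≅ Z^5, C_1 ≅ Z^9, C_2 ≅ Z^6.

∂_1: C_1 → C_0 maps an edge to its endpoints' difference, ∂[p,q] = q − p. For instance
  ∂bd = d − b.
The resulting 5×9 matrix has rank 4, and its Smith normal form has invariant factors (1,1,1,1).

The boundary map ∂_2: C_2 → C_1 sends each 2-simplex [p,q,r] to [q,r] − [p,r] + [p,q]. For instance
  ∂abd = bd − ad + ab,
  ∂ade = de − ae + ad.
The resulting 9×6 matrix has rank 5, and its Smith normal form has invariant factors (1,1,1,1,1).

Computing H_k = (kernel of ∂_k) / (image of ∂_{k+1}):

  H_0: rank C_0 − rank ∂_1 = 5 − 4 = 1, and the invariant factors of ∂_1 are all 1, so H_0 = Z.
  H_1: rank ker ∂_1 − rank ∂_2 = (9 − 4) − 5 = 0, and the invariant factors of ∂_2 are all 1, so H_1 = 0.
  H_2: rank ker ∂_2 − rank ∂_3 = (6 − 5) − 0 = 1, and there is no ∂_3, so H_2 = Z.

As a check, the Euler characteristic is 5 − 9 + 6 = 2, which agrees with 1 − 0 + 1 = 2.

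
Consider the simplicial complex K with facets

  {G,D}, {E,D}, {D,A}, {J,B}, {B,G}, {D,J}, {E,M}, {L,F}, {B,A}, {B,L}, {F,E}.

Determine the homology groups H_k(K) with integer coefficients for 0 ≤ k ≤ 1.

H_0 = Z,  H_1 = Z^3.

Order the vertices as A < B < D < E < F < G < J < L < M. Listing each simplex with vertices in this order, K has dimension 1 with simplices:

  0-simplices (9): A, B, D, E, F, G, J, L, M
  1-simplices (11): AB, AD, BG, BJ, BL, DE, DG, DJ, EF, EM, FL

giving chain groups C_0 ≅ Z^9, C_1 ≅ Z^11.

Boundary ∂_1: C_1 → C_0 maps an edge to its endpoints' difference, ∂[p,q] = q − p. For instance
  ∂DE = E − D.
The 9×11 boundary matrix has rank 8 and Smith normal form diag(1,1,1,1,1,1,1,1).

Computing H_k = (kernel of ∂_k) / (image of ∂_{k+1}):

  H_0: rank C_0 − rank ∂_1 = 9 − 8 = 1, and the invariant factors of ∂_1 are all 1, so H_0 = Z.
  H_1: rank ker ∂_1 − rank ∂_2 = (11 − 8) − 0 = 3, and there is no ∂_2, so H_1 = Z^3.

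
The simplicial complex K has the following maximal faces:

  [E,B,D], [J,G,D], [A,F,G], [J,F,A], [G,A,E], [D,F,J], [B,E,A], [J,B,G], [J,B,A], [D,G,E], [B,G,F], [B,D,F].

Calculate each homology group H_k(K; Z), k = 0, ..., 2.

Fix the vertex order A < B < D < E < F < G < J and write every simplex with vertices in increasing order. Then dim K = 2 and the simplices of K are:

  0-simplices (7): A, B, D, E, F, G, J
  1-simplices (18): AB, AE, AF, AG, AJ, BD, BE, BF, BG, BJ, DE, DF, DG, DJ, EG, FG, FJ, GJ
  2-simplices (12): ABE, ABJ, AEG, AFG, AFJ, BDE, BDF, BFG, BGJ, DEG, DFJ, DGJ

Hence C_0 ≅ Z^7, C_1 ≅ Z^18, C_2 ≅ Z^12.

Boundary ∂_1: C_1 → C_0 is given by ∂[p,q] = [q] − [p].
This gives a 7×18 integer matrix of rank 6; reducing to Smith normal form yields diagonal entries (1,1,1,1,1,1).

∂_2: C_2 → C_1 sends each 2-simplex [p,q,r] to [q,r] − [p,r] + [p,q]. For instance
  ∂BGJ = GJ − BJ + BG,
  ∂BFG = FG − BG + BF.
The 18×12 boundary matrix has rank 12 and Smith normal form diag(1,1,1,1,1,1,1,1,1,1,1,2).

From H_k ≅ ker(∂_k) / im(∂_{k+1}) we obtain:

  H_0: rank C_0 − rank ∂_1 = 7 − 6 = 1, and the invariant factors of ∂_1 are all 1, so H_0 = Z.
  H_1: rank ker ∂_1 − rank ∂_2 = (18 − 6) − 12 = 0, and ∂_2 has invariant factor 2 > 1, so H_1 = Z_2.
  H_2: rank ker ∂_2 − rank ∂_3 = (12 − 12) − 0 = 0, and there is no ∂_3, so H_2 = 0.

H_0 ≅ Z,  H_1 ≅ Z_2,  H_2 = 0.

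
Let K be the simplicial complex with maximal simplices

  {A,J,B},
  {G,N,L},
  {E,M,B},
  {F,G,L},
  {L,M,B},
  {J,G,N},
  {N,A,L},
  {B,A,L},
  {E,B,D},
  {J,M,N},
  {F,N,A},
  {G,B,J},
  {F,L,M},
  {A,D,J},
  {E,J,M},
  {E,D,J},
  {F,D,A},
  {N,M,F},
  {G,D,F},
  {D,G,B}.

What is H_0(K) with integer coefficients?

K has 10 vertices, 30 edges, 20 triangles.
rank ∂_0 = 0, rank ∂_1 = 9 ⇒ b_0 = 10 − 0 − 9 = 1; all invariant factors of ∂_1 are 1 so no torsion. So H_0 = Z.

H_0 ≅ Z.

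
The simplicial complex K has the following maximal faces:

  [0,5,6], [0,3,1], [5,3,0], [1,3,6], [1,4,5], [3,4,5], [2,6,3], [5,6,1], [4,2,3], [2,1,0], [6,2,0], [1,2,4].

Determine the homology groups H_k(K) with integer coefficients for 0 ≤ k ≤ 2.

H_0 ≅ Z,  H_1 ≅ Z/2,  H_2 = 0.

Fix the vertex order 0 < 1 < 2 < 3 < 4 < 5 < 6 and write every simplex with vertices in increasing order. Then dim K = 2 and the simplices of K are:

  0-simplices (7): [0], [1], [2], [3], [4], [5], [6]
  1-simplices (18): [0,1], [0,2], [0,3], [0,5], [0,6], [1,2], [1,3], [1,4], [1,5], [1,6], [2,3], [2,4], [2,6], [3,4], [3,5], [3,6], [4,5], [5,6]
  2-simplices (12): [0,1,2], [0,1,3], [0,2,6], [0,3,5], [0,5,6], [1,2,4], [1,3,6], [1,4,5], [1,5,6], [2,3,4], [2,3,6], [3,4,5]

Hence C_0 ≅ Z^7, C_1 ≅ Z^18, C_2 ≅ Z^12.

∂_1: C_1 → C_0 is given by ∂[p,q] = [q] − [p]. For instance
  ∂[1,3] = [3] − [1].
This gives a 7×18 integer matrix of rank 6; reducing to Smith normal form yields diagonal entries (1,1,1,1,1,1).

∂_2: C_2 → C_1 maps a triangle to the signed sum of its edges. For instance
  ∂[0,5,6] = [5,6] − [0,6] + [0,5],
  ∂[0,1,3] = [1,3] − [0,3] + [0,1].
As a 18×12 matrix over Z this has rank 12, with invariant factors (1,1,1,1,1,1,1,1,1,1,1,2).

Computing H_k = (kernel of ∂_k) / (image of ∂_{k+1}):

  H_0: rank C_0 − rank ∂_1 = 7 − 6 = 1, and the invariant factors of ∂_1 are all 1, so H_0 = Z.
  H_1: rank ker ∂_1 − rank ∂_2 = (18 − 6) − 12 = 0, and ∂_2 has invariant factor 2 > 1, so H_1 = Z/2.
  H_2: rank ker ∂_2 − rank ∂_3 = (12 − 12) − 0 = 0, and there is no ∂_3, so H_2 = 0.

As a check, the Euler characteristic is 7 − 18 + 12 = 1, which agrees with 1 − 0 + 0 = 1.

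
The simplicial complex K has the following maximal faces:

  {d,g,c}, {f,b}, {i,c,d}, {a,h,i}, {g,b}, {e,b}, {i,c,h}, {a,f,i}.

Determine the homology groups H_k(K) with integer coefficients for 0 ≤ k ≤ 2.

H_0 = Z,  H_1 = Z,  H_2 = 0.

Take the total order a < b < c < d < e < f < g < h < i on the vertex set. Then K (dimension 2) consists of the simplices:

  0-simplices (9): a, b, c, d, e, f, g, h, i
  1-simplices (14): af, ah, ai, be, bf, bg, cd, cg, ch, ci, dg, di, fi, hi
  2-simplices (5): afi, ahi, cdg, cdi, chi

so the chain groups are C_0 ≅ Z^9, C_1 ≅ Z^14, C_2 ≅ Z^5.

Boundary ∂_1: C_1 → C_0 sends each edge [p,q] (with p < q) to q − p. For instance
  ∂be = e − b.
The 9×14 boundary matrix has rank 8 and Smith normal form diag(1,1,1,1,1,1,1,1).

Boundary ∂_2: C_2 → C_1 sends each 2-simplex [p,q,r] to [q,r] − [p,r] + [p,q]. For instance
  ∂cdg = dg − cg + cd,
  ∂cdi = di − ci + cd.
This gives a 14×5 integer matrix of rank 5; reducing to Smith normal form yields diagonal entries (1,1,1,1,1).

Reading off H_k = ker ∂_k / im ∂_{k+1}:

  H_0: rank C_0 − rank ∂_1 = 9 − 8 = 1, and the invariant factors of ∂_1 are all 1, so H_0 = Z.
  H_1: rank ker ∂_1 − rank ∂_2 = (14 − 8) − 5 = 1, and the invariant factors of ∂_2 are all 1, so H_1 = Z.
  H_2: rank ker ∂_2 − rank ∂_3 = (5 − 5) − 0 = 0, and there is no ∂_3, so H_2 = 0.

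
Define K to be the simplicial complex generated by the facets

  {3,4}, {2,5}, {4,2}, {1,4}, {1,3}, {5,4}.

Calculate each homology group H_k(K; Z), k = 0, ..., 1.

We work with the vertex ordering 1 < 2 < 3 < 4 < 5. The simplices of K, each written with vertices in increasing order, are:

  0-simplices (5): [1], [2], [3], [4], [5]
  1-simplices (6): [1,3], [1,4], [2,4], [2,5], [3,4], [4,5]

so the chain groups are C_0 ≅ Z^5, C_1 ≅ Z^6.

∂_1: C_1 → C_0 maps an edge to its endpoints' difference, ∂[p,q] = q − p. For instance
  ∂[4,5] = [5] − [4].
This gives a 5×6 integer matrix of rank 4; reducing to Smith normal form yields diagonal entries (1,1,1,1).

From H_k ≅ ker(∂_k) / im(∂_{k+1}) we obtain:

  H_0: rank C_0 − rank ∂_1 = 5 − 4 = 1, and the invariant factors of ∂_1 are all 1, so H_0 ≅ Z.
  H_1: rank ker ∂_1 − rank ∂_2 = (6 − 4) − 0 = 2, and there is no ∂_2, so H_1 ≅ Z^2.

H_0 ≅ Z,  H_1 ≅ Z^2.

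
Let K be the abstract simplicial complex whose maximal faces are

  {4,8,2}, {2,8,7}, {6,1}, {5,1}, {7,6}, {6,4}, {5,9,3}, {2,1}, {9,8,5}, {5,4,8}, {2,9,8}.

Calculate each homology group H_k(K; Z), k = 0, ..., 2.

Fix the vertex order 1 < 2 < 3 < 4 < 5 < 6 < 7 < 8 < 9 and write every simplex with vertices in increasing order. Then dim K = 2 and the simplices of K are:

  0-simplices (9): [1], [2], [3], [4], [5], [6], [7], [8], [9]
  1-simplices (17): [1,2], [1,5], [1,6], [2,4], [2,7], [2,8], [2,9], [3,5], [3,9], [4,5], [4,6], [4,8], [5,8], [5,9], [6,7], [7,8], [8,9]
  2-simplices (6): [2,4,8], [2,7,8], [2,8,9], [3,5,9], [4,5,8], [5,8,9]

giving chain groups C_0 ≅ Z^9, C_1 ≅ Z^17, C_2 ≅ Z^6.

∂_1: C_1 → C_0 sends each edge [p,q] (with p < q) to q − p.
As a 9×17 matrix over Z this has rank 8, with invariant factors (1,1,1,1,1,1,1,1).

Boundary ∂_2: C_2 → C_1 maps a triangle to the signed sum of its edges. For instance
  ∂[2,8,9] = [8,9] − [2,9] + [2,8],
  ∂[3,5,9] = [5,9] − [3,9] + [3,5].
The 17×6 boundary matrix has rank 6 and Smith normal form diag(1,1,1,1,1,1).

Now H_k = ker ∂_k / im ∂_{k+1}, so:

  H_0: rank C_0 − rank ∂_1 = 9 − 8 = 1, and the invariant factors of ∂_1 are all 1, so H_0 ≅ Z.
  H_1: rank ker ∂_1 − rank ∂_2 = (17 − 8) − 6 = 3, and the invariant factors of ∂_2 are all 1, so H_1 ≅ Z^3.
  H_2: rank ker ∂_2 − rank ∂_3 = (6 − 6) − 0 = 0, and there is no ∂_3, so H_2 ≅ 0.

As a check, the Euler characteristic is 9 − 17 + 6 = -2, which agrees with 1 − 3 + 0 = -2.

H_0 ≅ Z,  H_1 ≅ Z^3,  H_2 = 0.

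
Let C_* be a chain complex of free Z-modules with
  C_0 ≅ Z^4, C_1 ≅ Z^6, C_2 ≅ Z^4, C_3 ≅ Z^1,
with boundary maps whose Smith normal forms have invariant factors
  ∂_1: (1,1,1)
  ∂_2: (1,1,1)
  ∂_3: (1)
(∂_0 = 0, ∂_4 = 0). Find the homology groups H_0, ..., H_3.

H_0 ≅ Z,  H_1 = 0,  H_2 = 0,  H_3 = 0.

H_0: b_0 = 4 − 0 − 3 = 1; torsion from ∂_1 factors > 1: none. So H_0 ≅ Z.
H_1: b_1 = 6 − 3 − 3 = 0; torsion from ∂_2 factors > 1: none. So H_1 ≅ 0.
H_2: b_2 = 4 − 3 − 1 = 0; torsion from ∂_3 factors > 1: none. So H_2 ≅ 0.
H_3: b_3 = 1 − 1 − 0 = 0; torsion from ∂_4 factors > 1: none. So H_3 ≅ 0.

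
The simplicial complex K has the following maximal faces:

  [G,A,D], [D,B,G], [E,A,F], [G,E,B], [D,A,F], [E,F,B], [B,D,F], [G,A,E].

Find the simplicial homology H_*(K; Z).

H_0 = Z,  H_1 = 0,  H_2 = Z.

We work with the vertex ordering A < B < D < E < F < G. The simplices of K, each written with vertices in increasing order, are:

  0-simplices (6): A, B, D, E, F, G
  1-simplices (12): AD, AE, AF, AG, BD, BE, BF, BG, DF, DG, EF, EG
  2-simplices (8): ADF, ADG, AEF, AEG, BDF, BDG, BEF, BEG

Hence C_0 ≅ Z^6, C_1 ≅ Z^12, C_2 ≅ Z^8.

Boundary ∂_1: C_1 → C_0 is given by ∂[p,q] = [q] − [p]. For instance
  ∂BF = F − B.
The resulting 6×12 matrix has rank 5, and its Smith normal form has invariant factors (1,1,1,1,1).

The boundary map ∂_2: C_2 → C_1 maps a triangle to the signed sum of its edges. For instance
  ∂ADF = DF − AF + AD,
  ∂BDF = DF − BF + BD.
This gives a 12×8 integer matrix of rank 7; reducing to Smith normal form yields diagonal entries (1,1,1,1,1,1,1).

Now H_k = ker ∂_k / im ∂_{k+1}, so:

  H_0: rank C_0 − rank ∂_1 = 6 − 5 = 1, and the invariant factors of ∂_1 are all 1, so H_0 ≅ Z.
  H_1: rank ker ∂_1 − rank ∂_2 = (12 − 5) − 7 = 0, and the invariant factors of ∂_2 are all 1, so H_1 ≅ 0.
  H_2: rank ker ∂_2 − rank ∂_3 = (8 − 7) − 0 = 1, and there is no ∂_3, so H_2 ≅ Z.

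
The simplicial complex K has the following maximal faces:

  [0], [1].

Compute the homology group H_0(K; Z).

H_0 ≅ Z^2.

Take the total order 0 < 1 on the vertex set. Then K (dimension 0) consists of the simplices:

  0-simplices (2): [0], [1]

Hence C_0 ≅ Z^2.

Now H_k = ker ∂_k / im ∂_{k+1}, so:

  H_0: rank C_0 − rank ∂_1 = 2 − 0 = 2, and there is no ∂_1, so H_0 ≅ Z^2.

(K is a triangulation of a set of 2 points.)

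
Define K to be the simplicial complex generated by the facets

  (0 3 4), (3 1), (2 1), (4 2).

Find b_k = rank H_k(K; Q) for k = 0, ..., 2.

b_0 = 1, b_1 = 1, b_2 = 0.

K has 5 vertices, 6 edges, 1 triangle.
rank ∂_0 = 0, rank ∂_1 = 4 ⇒ b_0 = 5 − 0 − 4 = 1; all invariant factors of ∂_1 are 1 so no torsion. So H_0 ≅ Z.
rank ∂_1 = 4, rank ∂_2 = 1 ⇒ b_1 = 6 − 4 − 1 = 1; all invariant factors of ∂_2 are 1 so no torsion. So H_1 ≅ Z.
rank ∂_2 = 1, rank ∂_3 = 0 ⇒ b_2 = 1 − 1 − 0 = 0. So H_2 ≅ 0.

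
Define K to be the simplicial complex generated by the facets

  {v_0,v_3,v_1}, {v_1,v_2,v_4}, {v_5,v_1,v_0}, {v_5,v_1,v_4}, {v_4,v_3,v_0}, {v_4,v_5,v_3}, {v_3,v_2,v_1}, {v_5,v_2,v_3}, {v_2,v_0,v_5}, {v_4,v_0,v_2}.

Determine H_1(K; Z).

H_1 ≅ Z/2.

K has 6 vertices, 15 edges, 10 triangles.
rank ∂_1 = 5, rank ∂_2 = 10 ⇒ b_1 = 15 − 5 − 10 = 0; ∂_2 has invariant factor(s) [2] giving torsion. So H_1 ≅ Z/2.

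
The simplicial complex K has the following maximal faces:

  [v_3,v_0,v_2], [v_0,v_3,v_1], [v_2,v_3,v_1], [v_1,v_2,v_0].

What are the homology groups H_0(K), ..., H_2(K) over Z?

H_0 = Z,  H_1 = 0,  H_2 = Z.

Order the vertices as v_0 < v_1 < v_2 < v_3. Listing each simplex with vertices in this order, K has dimension 2 with simplices:

  0-simplices (4): [v_0], [v_1], [v_2], [v_3]
  1-simplices (6): [v_0,v_1], [v_0,v_2], [v_0,v_3], [v_1,v_2], [v_1,v_3], [v_2,v_3]
  2-simplices (4): [v_0,v_1,v_2], [v_0,v_1,v_3], [v_0,v_2,v_3], [v_1,v_2,v_3]

so the chain groups are C_0 ≅ Z^4, C_1 ≅ Z^6, C_2 ≅ Z^4.

The boundary map ∂_1: C_1 → C_0 sends each edge [p,q] (with p < q) to q − p. For instance
  ∂[v_1,v_3] = [v_3] − [v_1].
The 4×6 boundary matrix has rank 3 and Smith normal form diag(1,1,1).

Boundary ∂_2: C_2 → C_1 acts by ∂[p,q,r] = [q,r] − [p,r] + [p,q]. For instance
  ∂[v_1,v_2,v_3] = [v_2,v_3] − [v_1,v_3] + [v_1,v_2],
  ∂[v_0,v_1,v_3] = [v_1,v_3] − [v_0,v_3] + [v_0,v_1].
The resulting 6×4 matrix has rank 3, and its Smith normal form has invariant factors (1,1,1).

Now H_k = ker ∂_k / im ∂_{k+1}, so:

  H_0: rank C_0 − rank ∂_1 = 4 − 3 = 1, and the invariant factors of ∂_1 are all 1, so H_0 = Z.
  H_1: rank ker ∂_1 − rank ∂_2 = (6 − 3) − 3 = 0, and the invariant factors of ∂_2 are all 1, so H_1 = 0.
  H_2: rank ker ∂_2 − rank ∂_3 = (4 − 3) − 0 = 1, and there is no ∂_3, so H_2 = Z.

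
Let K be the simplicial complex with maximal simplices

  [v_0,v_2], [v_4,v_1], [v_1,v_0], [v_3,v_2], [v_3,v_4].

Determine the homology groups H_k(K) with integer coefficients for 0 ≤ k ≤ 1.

H_0 ≅ Z,  H_1 ≅ Z.

We work with the vertex ordering v_0 < v_1 < v_2 < v_3 < v_4. The simplices of K, each written with vertices in increasing order, are:

  0-simplices (5): [v_0], [v_1], [v_2], [v_3], [v_4]
  1-simplices (5): [v_0,v_1], [v_0,v_2], [v_1,v_4], [v_2,v_3], [v_3,v_4]

giving chain groups C_0 ≅ Z^5, C_1 ≅ Z^5.

Boundary ∂_1: C_1 → C_0 maps an edge to its endpoints' difference, ∂[p,q] = q − p.
As a 5×5 matrix over Z this has rank 4, with invariant factors (1,1,1,1).

From H_k ≅ ker(∂_k) / im(∂_{k+1}) we obtain:

  H_0: rank C_0 − rank ∂_1 = 5 − 4 = 1, and the invariant factors of ∂_1 are all 1, so H_0 ≅ Z.
  H_1: rank ker ∂_1 − rank ∂_2 = (5 − 4) − 0 = 1, and there is no ∂_2, so H_1 ≅ Z.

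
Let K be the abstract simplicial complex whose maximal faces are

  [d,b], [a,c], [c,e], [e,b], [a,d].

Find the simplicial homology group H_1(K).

H_1 ≅ Z.

Fix the vertex order a < b < c < d < e and write every simplex with vertices in increasing order. Then dim K = 1 and the simplices of K are:

  0-simplices (5): a, b, c, d, e
  1-simplices (5): ac, ad, bd, be, ce

giving chain groups C_0 ≅ Z^5, C_1 ≅ Z^5.

Boundary ∂_1: C_1 → C_0 maps an edge to its endpoints' difference, ∂[p,q] = q − p. For instance
  ∂bd = d − b.
This gives a 5×5 integer matrix of rank 4; reducing to Smith normal form yields diagonal entries (1,1,1,1).

From H_k ≅ ker(∂_k) / im(∂_{k+1}) we obtain:

  H_1: rank ker ∂_1 − rank ∂_2 = (5 − 4) − 0 = 1, and there is no ∂_2, so H_1 ≅ Z.

(K is a triangulation of the circle S^1.)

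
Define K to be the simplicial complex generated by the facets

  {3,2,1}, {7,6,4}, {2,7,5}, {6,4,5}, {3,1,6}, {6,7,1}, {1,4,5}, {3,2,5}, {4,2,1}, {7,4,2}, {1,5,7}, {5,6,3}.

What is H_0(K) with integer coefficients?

Take the total order 1 < 2 < 3 < 4 < 5 < 6 < 7 on the vertex set. Then K (dimension 2) consists of the simplices:

  0-simplices (7): [1], [2], [3], [4], [5], [6], [7]
  1-simplices (18): [1,2], [1,3], [1,4], [1,5], [1,6], [1,7], [2,3], [2,4], [2,5], [2,7], [3,5], [3,6], [4,5], [4,6], [4,7], [5,6], [5,7], [6,7]
  2-simplices (12): [1,2,3], [1,2,4], [1,3,6], [1,4,5], [1,5,7], [1,6,7], [2,3,5], [2,4,7], [2,5,7], [3,5,6], [4,5,6], [4,6,7]

Hence C_0 ≅ Z^7, C_1 ≅ Z^18, C_2 ≅ Z^12.

Boundary ∂_1: C_1 → C_0 maps an edge to its endpoints' difference, ∂[p,q] = q − p.
The 7×18 boundary matrix has rank 6 and Smith normal form diag(1,1,1,1,1,1).

Boundary ∂_2: C_2 → C_1 maps a triangle to the signed sum of its edges. For instance
  ∂[2,4,7] = [4,7] − [2,7] + [2,4],
  ∂[4,5,6] = [5,6] − [4,6] + [4,5].
As a 18×12 matrix over Z this has rank 12, with invariant factors (1,1,1,1,1,1,1,1,1,1,1,2).

Reading off H_k = ker ∂_k / im ∂_{k+1}:

  H_0: rank C_0 − rank ∂_1 = 7 − 6 = 1, and the invariant factors of ∂_1 are all 1, so H_0 ≅ Z.

H_0 ≅ Z.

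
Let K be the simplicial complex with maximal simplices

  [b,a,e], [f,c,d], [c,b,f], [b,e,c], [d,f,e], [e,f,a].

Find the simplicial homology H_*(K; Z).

H_0 = Z,  H_1 = Z,  H_2 = 0.

We work with the vertex ordering a < b < c < d < e < f. The simplices of K, each written with vertices in increasing order, are:

  0-simplices (6): a, b, c, d, e, f
  1-simplices (12): ab, ae, af, bc, be, bf, cd, ce, cf, de, df, ef
  2-simplices (6): abe, aef, bce, bcf, cdf, def

Hence C_0 ≅ Z^6, C_1 ≅ Z^12, C_2 ≅ Z^6.

∂_1: C_1 → C_0 is given by ∂[p,q] = [q] − [p].
This gives a 6×12 integer matrix of rank 5; reducing to Smith normal form yields diagonal entries (1,1,1,1,1).

The boundary map ∂_2: C_2 → C_1 maps a triangle to the signed sum of its edges. For instance
  ∂bce = ce − be + bc,
  ∂abe = be − ae + ab.
As a 12×6 matrix over Z this has rank 6, with invariant factors (1,1,1,1,1,1).

Now H_k = ker ∂_k / im ∂_{k+1}, so:

  H_0: rank C_0 − rank ∂_1 = 6 − 5 = 1, and the invariant factors of ∂_1 are all 1, so H_0 = Z.
  H_1: rank ker ∂_1 − rank ∂_2 = (12 − 5) − 6 = 1, and the invariant factors of ∂_2 are all 1, so H_1 = Z.
  H_2: rank ker ∂_2 − rank ∂_3 = (6 − 6) − 0 = 0, and there is no ∂_3, so H_2 = 0.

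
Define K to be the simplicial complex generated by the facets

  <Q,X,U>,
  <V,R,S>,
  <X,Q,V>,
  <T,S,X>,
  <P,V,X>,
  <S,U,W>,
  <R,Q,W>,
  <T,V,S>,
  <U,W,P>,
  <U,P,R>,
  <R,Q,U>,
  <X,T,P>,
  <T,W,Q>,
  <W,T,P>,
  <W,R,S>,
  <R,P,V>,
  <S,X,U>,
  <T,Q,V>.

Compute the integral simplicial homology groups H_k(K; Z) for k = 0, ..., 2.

We work with the vertex ordering P < Q < R < S < T < U < V < W < X. The simplices of K, each written with vertices in increasing order, are:

  0-simplices (9): P, Q, R, S, T, U, V, W, X
  1-simplices (27): PR, PT, PU, PV, PW, PX, QR, QT, QU, QV, QW, QX, RS, RU, RV, RW, ST, SU, SV, SW, SX, TV, TW, TX, UW, UX, VX
  2-simplices (18): PRU, PRV, PTW, PTX, PUW, PVX, QRU, QRW, QTV, QTW, QUX, QVX, RSV, RSW, STV, STX, SUW, SUX

Hence C_0 ≅ Z^9, C_1 ≅ Z^27, C_2 ≅ Z^18.

∂_1: C_1 → C_0 sends each edge [p,q] (with p < q) to q − p.
The resulting 9×27 matrix has rank 8, and its Smith normal form has invariant factors (1,1,1,1,1,1,1,1).

The boundary map ∂_2: C_2 → C_1 acts by ∂[p,q,r] = [q,r] − [p,r] + [p,q]. For instance
  ∂RSW = SW − RW + RS,
  ∂RSV = SV − RV + RS.
This gives a 27×18 integer matrix of rank 18; reducing to Smith normal form yields diagonal entries (1,1,1,1,1,1,1,1,1,1,1,1,1,1,1,1,1,2).

From H_k ≅ ker(∂_k) / im(∂_{k+1}) we obtain:

  H_0: rank C_0 − rank ∂_1 = 9 − 8 = 1, and the invariant factors of ∂_1 are all 1, so H_0 = Z.
  H_1: rank ker ∂_1 − rank ∂_2 = (27 − 8) − 18 = 1, and ∂_2 has invariant factor 2 > 1, so H_1 = Z × Z/2.
  H_2: rank ker ∂_2 − rank ∂_3 = (18 − 18) − 0 = 0, and there is no ∂_3, so H_2 = 0.

H_0 ≅ Z,  H_1 ≅ Z × Z/2,  H_2 = 0.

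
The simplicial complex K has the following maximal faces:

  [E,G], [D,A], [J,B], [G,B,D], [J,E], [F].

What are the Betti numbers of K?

b_0 = 2, b_1 = 1, b_2 = 0.

Take the total order A < B < D < E < F < G < J on the vertex set. Then K (dimension 2) consists of the simplices:

  0-simplices (7): A, B, D, E, F, G, J
  1-simplices (7): AD, BD, BG, BJ, DG, EG, EJ
  2-simplices (1): BDG

so the chain groups are C_0 ≅ Z^7, C_1 ≅ Z^7, C_2 ≅ Z^1.

The boundary map ∂_1: C_1 → C_0 maps an edge to its endpoints' difference, ∂[p,q] = q − p.
This gives a 7×7 integer matrix of rank 5; reducing to Smith normal form yields diagonal entries (1,1,1,1,1).

∂_2: C_2 → C_1 sends each 2-simplex [p,q,r] to [q,r] − [p,r] + [p,q]. For instance
  ∂BDG = DG − BG + BD.
The resulting 7×1 matrix has rank 1, and its Smith normal form has invariant factors (1).

From H_k ≅ ker(∂_k) / im(∂_{k+1}) we obtain:

  H_0: rank C_0 − rank ∂_1 = 7 − 5 = 2, and the invariant factors of ∂_1 are all 1, so H_0 ≅ Z^2.
  H_1: rank ker ∂_1 − rank ∂_2 = (7 − 5) − 1 = 1, and the invariant factors of ∂_2 are all 1, so H_1 ≅ Z.
  H_2: rank ker ∂_2 − rank ∂_3 = (1 − 1) − 0 = 0, and there is no ∂_3, so H_2 ≅ 0.

Hence the Betti numbers are b_0 = 2, b_1 = 1, b_2 = 0.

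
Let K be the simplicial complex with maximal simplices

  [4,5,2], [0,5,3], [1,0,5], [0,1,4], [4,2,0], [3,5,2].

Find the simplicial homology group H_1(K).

H_1 = Z.

Fix the vertex order 0 < 1 < 2 < 3 < 4 < 5 and write every simplex with vertices in increasing order. Then dim K = 2 and the simplices of K are:

  0-simplices (6): [0], [1], [2], [3], [4], [5]
  1-simplices (12): [0,1], [0,2], [0,3], [0,4], [0,5], [1,4], [1,5], [2,3], [2,4], [2,5], [3,5], [4,5]
  2-simplices (6): [0,1,4], [0,1,5], [0,2,4], [0,3,5], [2,3,5], [2,4,5]

giving chain groups C_0 ≅ Z^6, C_1 ≅ Z^12, C_2 ≅ Z^6.

Boundary ∂_1: C_1 → C_0 sends each edge [p,q] (with p < q) to q − p.
As a 6×12 matrix over Z this has rank 5, with invariant factors (1,1,1,1,1).

∂_2: C_2 → C_1 sends each 2-simplex [p,q,r] to [q,r] − [p,r] + [p,q]. For instance
  ∂[2,4,5] = [4,5] − [2,5] + [2,4],
  ∂[0,3,5] = [3,5] − [0,5] + [0,3].
The resulting 12×6 matrix has rank 6, and its Smith normal form has invariant factors (1,1,1,1,1,1).

Computing H_k = (kernel of ∂_k) / (image of ∂_{k+1}):

  H_1: rank ker ∂_1 − rank ∂_2 = (12 − 5) − 6 = 1, and the invariant factors of ∂_2 are all 1, so H_1 = Z.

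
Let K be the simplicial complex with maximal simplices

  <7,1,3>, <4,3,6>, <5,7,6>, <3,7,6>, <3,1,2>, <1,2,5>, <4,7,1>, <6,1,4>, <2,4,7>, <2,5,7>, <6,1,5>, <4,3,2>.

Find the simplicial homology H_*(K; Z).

H_0 ≅ Z,  H_1 ≅ Z_2,  H_2 = 0.

Fix the vertex order 1 < 2 < 3 < 4 < 5 < 6 < 7 and write every simplex with vertices in increasing order. Then dim K = 2 and the simplices of K are:

  0-simplices (7): [1], [2], [3], [4], [5], [6], [7]
  1-simplices (18): [1,2], [1,3], [1,4], [1,5], [1,6], [1,7], [2,3], [2,4], [2,5], [2,7], [3,4], [3,6], [3,7], [4,6], [4,7], [5,6], [5,7], [6,7]
  2-simplices (12): [1,2,3], [1,2,5], [1,3,7], [1,4,6], [1,4,7], [1,5,6], [2,3,4], [2,4,7], [2,5,7], [3,4,6], [3,6,7], [5,6,7]

so the chain groups are C_0 ≅ Z^7, C_1 ≅ Z^18, C_2 ≅ Z^12.

Boundary ∂_1: C_1 → C_0 sends each edge [p,q] (with p < q) to q − p.
As a 7×18 matrix over Z this has rank 6, with invariant factors (1,1,1,1,1,1).

∂_2: C_2 → C_1 maps a triangle to the signed sum of its edges. For instance
  ∂[1,5,6] = [5,6] − [1,6] + [1,5],
  ∂[1,2,5] = [2,5] − [1,5] + [1,2].
As a 18×12 matrix over Z this has rank 12, with invariant factors (1,1,1,1,1,1,1,1,1,1,1,2).

From H_k ≅ ker(∂_k) / im(∂_{k+1}) we obtain:

  H_0: rank C_0 − rank ∂_1 = 7 − 6 = 1, and the invariant factors of ∂_1 are all 1, so H_0 = Z.
  H_1: rank ker ∂_1 − rank ∂_2 = (18 − 6) − 12 = 0, and ∂_2 has invariant factor 2 > 1, so H_1 = Z_2.
  H_2: rank ker ∂_2 − rank ∂_3 = (12 − 12) − 0 = 0, and there is no ∂_3, so H_2 = 0.

As a check, the Euler characteristic is 7 − 18 + 12 = 1, which agrees with 1 − 0 + 0 = 1.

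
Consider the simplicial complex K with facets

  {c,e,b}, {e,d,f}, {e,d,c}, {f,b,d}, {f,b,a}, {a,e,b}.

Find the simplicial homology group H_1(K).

Fix the vertex order a < b < c < d < e < f and write every simplex with vertices in increasing order. Then dim K = 2 and the simplices of K are:

  0-simplices (6): a, b, c, d, e, f
  1-simplices (12): ab, ae, af, bc, bd, be, bf, cd, ce, de, df, ef
  2-simplices (6): abe, abf, bce, bdf, cde, def

so the chain groups are C_0 ≅ Z^6, C_1 ≅ Z^12, C_2 ≅ Z^6.

Boundary ∂_1: C_1 → C_0 is given by ∂[p,q] = [q] − [p]. For instance
  ∂bc = c − b.
As a 6×12 matrix over Z this has rank 5, with invariant factors (1,1,1,1,1).

The boundary map ∂_2: C_2 → C_1 sends each 2-simplex [p,q,r] to [q,r] − [p,r] + [p,q]. For instance
  ∂bce = ce − be + bc,
  ∂abf = bf − af + ab.
This gives a 12×6 integer matrix of rank 6; reducing to Smith normal form yields diagonal entries (1,1,1,1,1,1).

Computing H_k = (kernel of ∂_k) / (image of ∂_{k+1}):

  H_1: rank ker ∂_1 − rank ∂_2 = (12 − 5) − 6 = 1, and the invariant factors of ∂_2 are all 1, so H_1 = Z.

(K is a triangulation of the cylinder S^1 x I.)

H_1 ≅ Z.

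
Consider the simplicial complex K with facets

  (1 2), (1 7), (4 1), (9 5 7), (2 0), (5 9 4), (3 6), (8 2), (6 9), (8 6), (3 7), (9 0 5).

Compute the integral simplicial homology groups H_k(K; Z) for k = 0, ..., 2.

Fix the vertex order 0 < 1 < 2 < 3 < 4 < 5 < 6 < 7 < 8 < 9 and write every simplex with vertices in increasing order. Then dim K = 2 and the simplices of K are:

  0-simplices (10): [0], [1], [2], [3], [4], [5], [6], [7], [8], [9]
  1-simplices (16): [0,2], [0,5], [0,9], [1,2], [1,4], [1,7], [2,8], [3,6], [3,7], [4,5], [4,9], [5,7], [5,9], [6,8], [6,9], [7,9]
  2-simplices (3): [0,5,9], [4,5,9], [5,7,9]

Hence C_0 ≅ Z^10, C_1 ≅ Z^16, C_2 ≅ Z^3.

Boundary ∂_1: C_1 → C_0 is given by ∂[p,q] = [q] − [p]. For instance
  ∂[0,5] = [5] − [0].
The 10×16 boundary matrix has rank 9 and Smith normal form diag(1,1,1,1,1,1,1,1,1).

∂_2: C_2 → C_1 sends each 2-simplex [p,q,r] to [q,r] − [p,r] + [p,q]. For instance
  ∂[5,7,9] = [7,9] − [5,9] + [5,7],
  ∂[0,5,9] = [5,9] − [0,9] + [0,5].
The resulting 16×3 matrix has rank 3, and its Smith normal form has invariant factors (1,1,1).

From H_k ≅ ker(∂_k) / im(∂_{k+1}) we obtain:

  H_0: rank C_0 − rank ∂_1 = 10 − 9 = 1, and the invariant factors of ∂_1 are all 1, so H_0 = Z.
  H_1: rank ker ∂_1 − rank ∂_2 = (16 − 9) − 3 = 4, and the invariant factors of ∂_2 are all 1, so H_1 = Z^4.
  H_2: rank ker ∂_2 − rank ∂_3 = (3 − 3) − 0 = 0, and there is no ∂_3, so H_2 = 0.

H_0 ≅ Z,  H_1 ≅ Z^4,  H_2 = 0.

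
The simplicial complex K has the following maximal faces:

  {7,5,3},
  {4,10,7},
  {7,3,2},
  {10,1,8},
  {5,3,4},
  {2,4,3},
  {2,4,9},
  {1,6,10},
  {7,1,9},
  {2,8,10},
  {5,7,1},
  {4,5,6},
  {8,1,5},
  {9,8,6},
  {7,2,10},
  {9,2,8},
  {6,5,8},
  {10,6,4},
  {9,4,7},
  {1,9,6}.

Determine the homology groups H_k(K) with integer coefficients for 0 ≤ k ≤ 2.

We work with the vertex ordering 1 < 2 < 3 < 4 < 5 < 6 < 7 < 8 < 9 < 10. The simplices of K, each written with vertices in increasing order, are:

  0-simplices (10): [1], [2], [3], [4], [5], [6], [7], [8], [9], [10]
  1-simplices (30): (30 of them)
  2-simplices (20): (20 of them)

Hence C_0 ≅ Z^10, C_1 ≅ Z^30, C_2 ≅ Z^20.

The boundary map ∂_1: C_1 → C_0 sends each edge [p,q] (with p < q) to q − p. For instance
  ∂[8,9] = [9] − [8].
This gives a 10×30 integer matrix of rank 9; reducing to Smith normal form yields diagonal entries (1,1,1,1,1,1,1,1,1).

The boundary map ∂_2: C_2 → C_1 acts by ∂[p,q,r] = [q,r] − [p,r] + [p,q]. For instance
  ∂[3,4,5] = [4,5] − [3,5] + [3,4],
  ∂[1,5,8] = [5,8] − [1,8] + [1,5].
As a 30×20 matrix over Z this has rank 20, with invariant factors (1,1,1,1,1,1,1,1,1,1,1,1,1,1,1,1,1,1,1,2).

Now H_k = ker ∂_k / im ∂_{k+1}, so:

  H_0: rank C_0 − rank ∂_1 = 10 − 9 = 1, and the invariant factors of ∂_1 are all 1, so H_0 ≅ Z.
  H_1: rank ker ∂_1 − rank ∂_2 = (30 − 9) − 20 = 1, and ∂_2 has invariant factor 2 > 1, so H_1 ≅ Z ⊕ Z_2.
  H_2: rank ker ∂_2 − rank ∂_3 = (20 − 20) − 0 = 0, and there is no ∂_3, so H_2 ≅ 0.

H_0 ≅ Z,  H_1 ≅ Z ⊕ Z_2,  H_2 = 0.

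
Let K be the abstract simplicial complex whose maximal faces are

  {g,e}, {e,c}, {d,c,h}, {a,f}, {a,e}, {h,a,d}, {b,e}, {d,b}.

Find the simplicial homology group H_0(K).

H_0 ≅ Z.

Fix the vertex order a < b < c < d < e < f < g < h and write every simplex with vertices in increasing order. Then dim K = 2 and the simplices of K are:

  0-simplices (8): a, b, c, d, e, f, g, h
  1-simplices (11): ad, ae, af, ah, bd, be, cd, ce, ch, dh, eg
  2-simplices (2): adh, cdh

giving chain groups C_0 ≅ Z^8, C_1 ≅ Z^11, C_2 ≅ Z^2.

The boundary map ∂_1: C_1 → C_0 sends each edge [p,q] (with p < q) to q − p. For instance
  ∂ce = e − c.
This gives a 8×11 integer matrix of rank 7; reducing to Smith normal form yields diagonal entries (1,1,1,1,1,1,1).

Boundary ∂_2: C_2 → C_1 sends each 2-simplex [p,q,r] to [q,r] − [p,r] + [p,q]. For instance
  ∂adh = dh − ah + ad,
  ∂cdh = dh − ch + cd.
As a 11×2 matrix over Z this has rank 2, with invariant factors (1,1).

Computing H_k = (kernel of ∂_k) / (image of ∂_{k+1}):

  H_0: rank C_0 − rank ∂_1 = 8 − 7 = 1, and the invariant factors of ∂_1 are all 1, so H_0 ≅ Z.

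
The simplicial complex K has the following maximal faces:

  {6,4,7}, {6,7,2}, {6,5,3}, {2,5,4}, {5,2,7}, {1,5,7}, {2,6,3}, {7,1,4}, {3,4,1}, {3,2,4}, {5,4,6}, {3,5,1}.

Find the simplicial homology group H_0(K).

Order the vertices as 1 < 2 < 3 < 4 < 5 < 6 < 7. Listing each simplex with vertices in this order, K has dimension 2 with simplices:

  0-simplices (7): [1], [2], [3], [4], [5], [6], [7]
  1-simplices (18): [1,3], [1,4], [1,5], [1,7], [2,3], [2,4], [2,5], [2,6], [2,7], [3,4], [3,5], [3,6], [4,5], [4,6], [4,7], [5,6], [5,7], [6,7]
  2-simplices (12): [1,3,4], [1,3,5], [1,4,7], [1,5,7], [2,3,4], [2,3,6], [2,4,5], [2,5,7], [2,6,7], [3,5,6], [4,5,6], [4,6,7]

so the chain groups are C_0 ≅ Z^7, C_1 ≅ Z^18, C_2 ≅ Z^12.

∂_1: C_1 → C_0 is given by ∂[p,q] = [q] − [p]. For instance
  ∂[3,5] = [5] − [3].
The resulting 7×18 matrix has rank 6, and its Smith normal form has invariant factors (1,1,1,1,1,1).

∂_2: C_2 → C_1 acts by ∂[p,q,r] = [q,r] − [p,r] + [p,q]. For instance
  ∂[1,3,4] = [3,4] − [1,4] + [1,3],
  ∂[2,4,5] = [4,5] − [2,5] + [2,4].
As a 18×12 matrix over Z this has rank 12, with invariant factors (1,1,1,1,1,1,1,1,1,1,1,2).

Now H_k = ker ∂_k / im ∂_{k+1}, so:

  H_0: rank C_0 − rank ∂_1 = 7 − 6 = 1, and the invariant factors of ∂_1 are all 1, so H_0 = Z.

(K is a triangulation of the real projective plane RP^2.)

H_0 ≅ Z.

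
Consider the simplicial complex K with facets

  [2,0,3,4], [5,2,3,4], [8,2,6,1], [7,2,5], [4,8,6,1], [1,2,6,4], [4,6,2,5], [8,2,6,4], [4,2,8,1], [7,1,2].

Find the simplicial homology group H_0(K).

H_0 ≅ Z.

We work with the vertex ordering 0 < 1 < 2 < 3 < 4 < 5 < 6 < 7 < 8. The simplices of K, each written with vertices in increasing order, are:

  0-simplices (9): [0], [1], [2], [3], [4], [5], [6], [7], [8]
  1-simplices (22): [0,2], [0,3], [0,4], [1,2], [1,4], [1,6], [1,7], [1,8], [2,3], [2,4], [2,5], [2,6], [2,7], [2,8], [3,4], [3,5], [4,5], [4,6], [4,8], [5,6], [5,7], [6,8]
  2-simplices (21): (21 of them)
  3-simplices (8): [0,2,3,4], [1,2,4,6], [1,2,4,8], [1,2,6,8], [1,4,6,8], [2,3,4,5], [2,4,5,6], [2,4,6,8]

so the chain groups are C_0 ≅ Z^9, C_1 ≅ Z^22, C_2 ≅ Z^21, C_3 ≅ Z^8.

The boundary map ∂_1: C_1 → C_0 maps an edge to its endpoints' difference, ∂[p,q] = q − p. For instance
  ∂[0,2] = [2] − [0].
This gives a 9×22 integer matrix of rank 8; reducing to Smith normal form yields diagonal entries (1,1,1,1,1,1,1,1).

The boundary map ∂_2: C_2 → C_1 acts by ∂[p,q,r] = [q,r] − [p,r] + [p,q]. For instance
  ∂[2,5,6] = [5,6] − [2,6] + [2,5],
  ∂[2,5,7] = [5,7] − [2,7] + [2,5].
This gives a 22×21 integer matrix of rank 14; reducing to Smith normal form yields diagonal entries (1,1,1,1,1,1,1,1,1,1,1,1,1,1).

Boundary ∂_3: C_3 → C_2 sends each 3-simplex σ to the alternating sum Σ_i (−1)^i (σ with its i-th vertex removed). For instance
  ∂[1,2,4,6] = [2,4,6] − [1,4,6] + [1,2,6] − [1,2,4],
  ∂[2,3,4,5] = [3,4,5] − [2,4,5] + [2,3,5] − [2,3,4].
The 21×8 boundary matrix has rank 7 and Smith normal form diag(1,1,1,1,1,1,1).

Now H_k = ker ∂_k / im ∂_{k+1}, so:

  H_0: rank C_0 − rank ∂_1 = 9 − 8 = 1, and the invariant factors of ∂_1 are all 1, so H_0 ≅ Z.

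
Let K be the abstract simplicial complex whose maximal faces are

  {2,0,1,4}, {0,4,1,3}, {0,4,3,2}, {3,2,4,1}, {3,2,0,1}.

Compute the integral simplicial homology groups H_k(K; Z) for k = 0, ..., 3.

Order the vertices as 0 < 1 < 2 < 3 < 4. Listing each simplex with vertices in this order, K has dimension 3 with simplices:

  0-simplices (5): [0], [1], [2], [3], [4]
  1-simplices (10): [0,1], [0,2], [0,3], [0,4], [1,2], [1,3], [1,4], [2,3], [2,4], [3,4]
  2-simplices (10): [0,1,2], [0,1,3], [0,1,4], [0,2,3], [0,2,4], [0,3,4], [1,2,3], [1,2,4], [1,3,4], [2,3,4]
  3-simplices (5): [0,1,2,3], [0,1,2,4], [0,1,3,4], [0,2,3,4], [1,2,3,4]

Hence C_0 ≅ Z^5, C_1 ≅ Z^10, C_2 ≅ Z^10, C_3 ≅ Z^5.

The boundary map ∂_1: C_1 → C_0 sends each edge [p,q] (with p < q) to q − p. For instance
  ∂[2,4] = [4] − [2].
This gives a 5×10 integer matrix of rank 4; reducing to Smith normal form yields diagonal entries (1,1,1,1).

∂_2: C_2 → C_1 sends each 2-simplex [p,q,r] to [q,r] − [p,r] + [p,q]. For instance
  ∂[0,1,4] = [1,4] − [0,4] + [0,1],
  ∂[0,2,3] = [2,3] − [0,3] + [0,2].
As a 10×10 matrix over Z this has rank 6, with invariant factors (1,1,1,1,1,1).

∂_3: C_3 → C_2 sends each 3-simplex σ to the alternating sum Σ_i (−1)^i (σ with its i-th vertex removed). For instance
  ∂[0,2,3,4] = [2,3,4] − [0,3,4] + [0,2,4] − [0,2,3],
  ∂[0,1,2,4] = [1,2,4] − [0,2,4] + [0,1,4] − [0,1,2].
This gives a 10×5 integer matrix of rank 4; reducing to Smith normal form yields diagonal entries (1,1,1,1).

From H_k ≅ ker(∂_k) / im(∂_{k+1}) we obtain:

  H_0: rank C_0 − rank ∂_1 = 5 − 4 = 1, and the invariant factors of ∂_1 are all 1, so H_0 ≅ Z.
  H_1: rank ker ∂_1 − rank ∂_2 = (10 − 4) − 6 = 0, and the invariant factors of ∂_2 are all 1, so H_1 ≅ 0.
  H_2: rank ker ∂_2 − rank ∂_3 = (10 − 6) − 4 = 0, and the invariant factors of ∂_3 are all 1, so H_2 ≅ 0.
  H_3: rank ker ∂_3 − rank ∂_4 = (5 − 4) − 0 = 1, and there is no ∂_4, so H_3 ≅ Z.

H_0 ≅ Z,  H_1 = 0,  H_2 = 0,  H_3 ≅ Z.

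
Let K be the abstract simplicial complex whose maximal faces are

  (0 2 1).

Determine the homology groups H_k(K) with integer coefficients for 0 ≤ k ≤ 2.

H_0 = Z,  H_1 = 0,  H_2 = 0.

We work with the vertex ordering 0 < 1 < 2. The simplices of K, each written with vertices in increasing order, are:

  0-simplices (3): [0], [1], [2]
  1-simplices (3): [0,1], [0,2], [1,2]
  2-simplices (1): [0,1,2]

so the chain groups are C_0 ≅ Z^3, C_1 ≅ Z^3, C_2 ≅ Z^1.

The boundary map ∂_1: C_1 → C_0 is given by ∂[p,q] = [q] − [p]. For instance
  ∂[1,2] = [2] − [1].
The resulting 3×3 matrix has rank 2, and its Smith normal form has invariant factors (1,1).

The boundary map ∂_2: C_2 → C_1 sends each 2-simplex [p,q,r] to [q,r] − [p,r] + [p,q]. For instance
  ∂[0,1,2] = [1,2] − [0,2] + [0,1].
As a 3×1 matrix over Z this has rank 1, with invariant factors (1).

Reading off H_k = ker ∂_k / im ∂_{k+1}:

  H_0: rank C_0 − rank ∂_1 = 3 − 2 = 1, and the invariant factors of ∂_1 are all 1, so H_0 ≅ Z.
  H_1: rank ker ∂_1 − rank ∂_2 = (3 − 2) − 1 = 0, and the invariant factors of ∂_2 are all 1, so H_1 ≅ 0.
  H_2: rank ker ∂_2 − rank ∂_3 = (1 − 1) − 0 = 0, and there is no ∂_3, so H_2 ≅ 0.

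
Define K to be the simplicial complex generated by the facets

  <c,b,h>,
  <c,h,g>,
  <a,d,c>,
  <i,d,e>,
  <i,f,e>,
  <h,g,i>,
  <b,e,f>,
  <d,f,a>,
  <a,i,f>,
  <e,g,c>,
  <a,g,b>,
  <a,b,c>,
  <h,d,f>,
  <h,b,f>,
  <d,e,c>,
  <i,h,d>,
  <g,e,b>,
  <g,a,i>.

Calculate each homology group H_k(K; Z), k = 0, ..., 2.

H_0 = Z,  H_1 = Z ⊕ Z/2,  H_2 = 0.

Take the total order a < b < c < d < e < f < g < h < i on the vertex set. Then K (dimension 2) consists of the simplices:

  0-simplices (9): a, b, c, d, e, f, g, h, i
  1-simplices (27): ab, ac, ad, af, ag, ai, bc, be, bf, bg, bh, cd, ce, cg, ch, de, df, dh, di, ef, eg, ei, fh, fi, gh, gi, hi
  2-simplices (18): abc, abg, acd, adf, afi, agi, bch, bef, beg, bfh, cde, ceg, cgh, dei, dfh, dhi, efi, ghi

so the chain groups are C_0 ≅ Z^9, C_1 ≅ Z^27, C_2 ≅ Z^18.

∂_1: C_1 → C_0 is given by ∂[p,q] = [q] − [p]. For instance
  ∂fh = h − f.
The 9×27 boundary matrix has rank 8 and Smith normal form diag(1,1,1,1,1,1,1,1).

∂_2: C_2 → C_1 acts by ∂[p,q,r] = [q,r] − [p,r] + [p,q]. For instance
  ∂dfh = fh − dh + df,
  ∂acd = cd − ad + ac.
The 27×18 boundary matrix has rank 18 and Smith normal form diag(1,1,1,1,1,1,1,1,1,1,1,1,1,1,1,1,1,2).

From H_k ≅ ker(∂_k) / im(∂_{k+1}) we obtain:

  H_0: rank C_0 − rank ∂_1 = 9 − 8 = 1, and the invariant factors of ∂_1 are all 1, so H_0 = Z.
  H_1: rank ker ∂_1 − rank ∂_2 = (27 − 8) − 18 = 1, and ∂_2 has invariant factor 2 > 1, so H_1 = Z ⊕ Z/2.
  H_2: rank ker ∂_2 − rank ∂_3 = (18 − 18) − 0 = 0, and there is no ∂_3, so H_2 = 0.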